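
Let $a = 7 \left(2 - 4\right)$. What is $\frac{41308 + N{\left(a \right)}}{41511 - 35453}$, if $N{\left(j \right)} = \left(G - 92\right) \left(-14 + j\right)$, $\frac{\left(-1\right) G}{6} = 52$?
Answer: $\frac{26310}{3029} \approx 8.686$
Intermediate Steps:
$G = -312$ ($G = \left(-6\right) 52 = -312$)
$a = -14$ ($a = 7 \left(-2\right) = -14$)
$N{\left(j \right)} = 5656 - 404 j$ ($N{\left(j \right)} = \left(-312 - 92\right) \left(-14 + j\right) = - 404 \left(-14 + j\right) = 5656 - 404 j$)
$\frac{41308 + N{\left(a \right)}}{41511 - 35453} = \frac{41308 + \left(5656 - -5656\right)}{41511 - 35453} = \frac{41308 + \left(5656 + 5656\right)}{6058} = \left(41308 + 11312\right) \frac{1}{6058} = 52620 \cdot \frac{1}{6058} = \frac{26310}{3029}$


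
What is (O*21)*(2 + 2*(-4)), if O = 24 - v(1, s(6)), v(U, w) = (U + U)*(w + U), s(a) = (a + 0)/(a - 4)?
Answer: -2016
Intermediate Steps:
s(a) = a/(-4 + a)
v(U, w) = 2*U*(U + w) (v(U, w) = (2*U)*(U + w) = 2*U*(U + w))
O = 16 (O = 24 - 2*(1 + 6/(-4 + 6)) = 24 - 2*(1 + 6/2) = 24 - 2*(1 + 6*(½)) = 24 - 2*(1 + 3) = 24 - 2*4 = 24 - 1*8 = 24 - 8 = 16)
(O*21)*(2 + 2*(-4)) = (16*21)*(2 + 2*(-4)) = 336*(2 - 8) = 336*(-6) = -2016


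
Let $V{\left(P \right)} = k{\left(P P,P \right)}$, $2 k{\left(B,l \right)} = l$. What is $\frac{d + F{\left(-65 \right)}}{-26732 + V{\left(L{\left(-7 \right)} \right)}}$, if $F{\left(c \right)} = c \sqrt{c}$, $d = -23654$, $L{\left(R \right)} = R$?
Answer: $\frac{47308}{53471} + \frac{130 i \sqrt{65}}{53471} \approx 0.88474 + 0.019601 i$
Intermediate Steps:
$k{\left(B,l \right)} = \frac{l}{2}$
$V{\left(P \right)} = \frac{P}{2}$
$F{\left(c \right)} = c^{\frac{3}{2}}$
$\frac{d + F{\left(-65 \right)}}{-26732 + V{\left(L{\left(-7 \right)} \right)}} = \frac{-23654 + \left(-65\right)^{\frac{3}{2}}}{-26732 + \frac{1}{2} \left(-7\right)} = \frac{-23654 - 65 i \sqrt{65}}{-26732 - \frac{7}{2}} = \frac{-23654 - 65 i \sqrt{65}}{- \frac{53471}{2}} = \left(-23654 - 65 i \sqrt{65}\right) \left(- \frac{2}{53471}\right) = \frac{47308}{53471} + \frac{130 i \sqrt{65}}{53471}$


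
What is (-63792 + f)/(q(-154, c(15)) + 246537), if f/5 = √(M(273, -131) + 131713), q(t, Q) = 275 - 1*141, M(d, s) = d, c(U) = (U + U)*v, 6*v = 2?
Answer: -63792/246671 + 5*√131986/246671 ≈ -0.25125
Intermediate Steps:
v = ⅓ (v = (⅙)*2 = ⅓ ≈ 0.33333)
c(U) = 2*U/3 (c(U) = (U + U)*(⅓) = (2*U)*(⅓) = 2*U/3)
q(t, Q) = 134 (q(t, Q) = 275 - 141 = 134)
f = 5*√131986 (f = 5*√(273 + 131713) = 5*√131986 ≈ 1816.5)
(-63792 + f)/(q(-154, c(15)) + 246537) = (-63792 + 5*√131986)/(134 + 246537) = (-63792 + 5*√131986)/246671 = (-63792 + 5*√131986)*(1/246671) = -63792/246671 + 5*√131986/246671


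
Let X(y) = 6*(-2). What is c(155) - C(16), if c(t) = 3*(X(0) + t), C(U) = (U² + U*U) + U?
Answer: -99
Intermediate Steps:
C(U) = U + 2*U² (C(U) = (U² + U²) + U = 2*U² + U = U + 2*U²)
X(y) = -12
c(t) = -36 + 3*t (c(t) = 3*(-12 + t) = -36 + 3*t)
c(155) - C(16) = (-36 + 3*155) - 16*(1 + 2*16) = (-36 + 465) - 16*(1 + 32) = 429 - 16*33 = 429 - 1*528 = 429 - 528 = -99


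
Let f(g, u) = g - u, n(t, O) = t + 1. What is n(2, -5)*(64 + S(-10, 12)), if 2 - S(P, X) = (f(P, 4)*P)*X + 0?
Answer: -4842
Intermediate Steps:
n(t, O) = 1 + t
S(P, X) = 2 - P*X*(-4 + P) (S(P, X) = 2 - (((P - 1*4)*P)*X + 0) = 2 - (((P - 4)*P)*X + 0) = 2 - (((-4 + P)*P)*X + 0) = 2 - ((P*(-4 + P))*X + 0) = 2 - (P*X*(-4 + P) + 0) = 2 - P*X*(-4 + P))
n(2, -5)*(64 + S(-10, 12)) = (1 + 2)*(64 + (2 - 1*(-10)*12*(-4 - 10))) = 3*(64 + (2 - 1*(-10)*12*(-14))) = 3*(64 + (2 - 1680)) = 3*(64 - 1678) = 3*(-1614) = -4842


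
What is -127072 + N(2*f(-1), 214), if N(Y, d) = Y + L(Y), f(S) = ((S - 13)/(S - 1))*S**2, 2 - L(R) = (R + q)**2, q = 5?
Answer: -127417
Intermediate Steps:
L(R) = 2 - (5 + R)**2 (L(R) = 2 - (R + 5)**2 = 2 - (5 + R)**2)
f(S) = S**2*(-13 + S)/(-1 + S) (f(S) = ((-13 + S)/(-1 + S))*S**2 = S**2*(-13 + S)/(-1 + S))
N(Y, d) = 2 + Y - (5 + Y)**2 (N(Y, d) = Y + (2 - (5 + Y)**2) = 2 + Y - (5 + Y)**2)
-127072 + N(2*f(-1), 214) = -127072 + (2 + 2*((-1)**2*(-13 - 1)/(-1 - 1)) - (5 + 2*((-1)**2*(-13 - 1)/(-1 - 1)))**2) = -127072 + (2 + 2*(1*(-14)/(-2)) - (5 + 2*(1*(-14)/(-2)))**2) = -127072 + (2 + 2*(1*(-1/2)*(-14)) - (5 + 2*(1*(-1/2)*(-14)))**2) = -127072 + (2 + 2*7 - (5 + 2*7)**2) = -127072 + (2 + 14 - (5 + 14)**2) = -127072 + (2 + 14 - 1*19**2) = -127072 + (2 + 14 - 1*361) = -127072 + (2 + 14 - 361) = -127072 - 345 = -127417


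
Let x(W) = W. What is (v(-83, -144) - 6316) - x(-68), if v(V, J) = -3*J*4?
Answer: -4520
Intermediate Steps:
v(V, J) = -12*J
(v(-83, -144) - 6316) - x(-68) = (-12*(-144) - 6316) - 1*(-68) = (1728 - 6316) + 68 = -4588 + 68 = -4520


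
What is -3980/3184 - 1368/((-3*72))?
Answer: 61/12 ≈ 5.0833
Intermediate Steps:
-3980/3184 - 1368/((-3*72)) = -3980*1/3184 - 1368/(-216) = -5/4 - 1368*(-1/216) = -5/4 + 19/3 = 61/12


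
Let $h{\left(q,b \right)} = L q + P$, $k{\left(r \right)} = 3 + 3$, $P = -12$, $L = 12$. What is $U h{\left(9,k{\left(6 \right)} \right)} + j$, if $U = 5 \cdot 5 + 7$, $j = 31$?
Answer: $3103$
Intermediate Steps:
$k{\left(r \right)} = 6$
$h{\left(q,b \right)} = -12 + 12 q$ ($h{\left(q,b \right)} = 12 q - 12 = -12 + 12 q$)
$U = 32$ ($U = 25 + 7 = 32$)
$U h{\left(9,k{\left(6 \right)} \right)} + j = 32 \left(-12 + 12 \cdot 9\right) + 31 = 32 \left(-12 + 108\right) + 31 = 32 \cdot 96 + 31 = 3072 + 31 = 3103$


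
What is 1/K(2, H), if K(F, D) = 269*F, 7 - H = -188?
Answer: 1/538 ≈ 0.0018587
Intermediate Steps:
H = 195 (H = 7 - 1*(-188) = 7 + 188 = 195)
1/K(2, H) = 1/(269*2) = 1/538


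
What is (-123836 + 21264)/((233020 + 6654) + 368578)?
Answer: -25643/152063 ≈ -0.16863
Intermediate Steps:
(-123836 + 21264)/((233020 + 6654) + 368578) = -102572/(239674 + 368578) = -102572/608252 = -102572*1/608252 = -25643/152063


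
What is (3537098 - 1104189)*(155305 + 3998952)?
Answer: 10106929243613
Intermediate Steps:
(3537098 - 1104189)*(155305 + 3998952) = 2432909*4154257 = 10106929243613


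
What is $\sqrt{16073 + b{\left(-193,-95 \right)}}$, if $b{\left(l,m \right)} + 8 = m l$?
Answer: $20 \sqrt{86} \approx 185.47$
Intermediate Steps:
$b{\left(l,m \right)} = -8 + l m$ ($b{\left(l,m \right)} = -8 + m l = -8 + l m$)
$\sqrt{16073 + b{\left(-193,-95 \right)}} = \sqrt{16073 - -18327} = \sqrt{16073 + \left(-8 + 18335\right)} = \sqrt{16073 + 18327} = \sqrt{34400} = 20 \sqrt{86}$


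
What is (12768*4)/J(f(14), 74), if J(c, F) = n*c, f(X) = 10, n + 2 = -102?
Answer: -3192/65 ≈ -49.108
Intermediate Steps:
n = -104 (n = -2 - 102 = -104)
J(c, F) = -104*c
(12768*4)/J(f(14), 74) = (12768*4)/((-104*10)) = 51072/(-1040) = 51072*(-1/1040) = -3192/65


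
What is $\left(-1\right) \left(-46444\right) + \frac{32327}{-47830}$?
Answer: $\frac{2221384193}{47830} \approx 46443.0$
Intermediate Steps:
$\left(-1\right) \left(-46444\right) + \frac{32327}{-47830} = 46444 + 32327 \left(- \frac{1}{47830}\right) = 46444 - \frac{32327}{47830} = \frac{2221384193}{47830}$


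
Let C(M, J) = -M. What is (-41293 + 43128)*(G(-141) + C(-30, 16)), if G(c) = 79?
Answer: 200015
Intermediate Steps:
(-41293 + 43128)*(G(-141) + C(-30, 16)) = (-41293 + 43128)*(79 - 1*(-30)) = 1835*(79 + 30) = 1835*109 = 200015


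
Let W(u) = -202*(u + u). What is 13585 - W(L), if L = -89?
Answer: -22371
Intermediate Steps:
W(u) = -404*u
13585 - W(L) = 13585 - (-404)*(-89) = 13585 - 1*35956 = 13585 - 35956 = -22371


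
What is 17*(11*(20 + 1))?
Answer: 3927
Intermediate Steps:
17*(11*(20 + 1)) = 17*(11*21) = 17*231 = 3927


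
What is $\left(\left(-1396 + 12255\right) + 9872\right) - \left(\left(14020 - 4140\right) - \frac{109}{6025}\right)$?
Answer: $\frac{65377384}{6025} \approx 10851.0$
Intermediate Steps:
$\left(\left(-1396 + 12255\right) + 9872\right) - \left(\left(14020 - 4140\right) - \frac{109}{6025}\right) = \left(10859 + 9872\right) - \left(9880 - \frac{109}{6025}\right) = 20731 - \left(9880 - \frac{109}{6025}\right) = 20731 - \frac{59526891}{6025} = \frac{65377384}{6025}$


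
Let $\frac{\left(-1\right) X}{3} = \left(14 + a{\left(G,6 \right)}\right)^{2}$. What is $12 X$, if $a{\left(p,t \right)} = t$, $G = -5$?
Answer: $-14400$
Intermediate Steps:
$X = -1200$ ($X = - 3 \left(14 + 6\right)^{2} = - 3 \cdot 20^{2} = \left(-3\right) 400 = -1200$)
$12 X = 12 \left(-1200\right) = -14400$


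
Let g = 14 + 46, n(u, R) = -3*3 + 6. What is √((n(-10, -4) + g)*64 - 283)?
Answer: √3365 ≈ 58.009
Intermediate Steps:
n(u, R) = -3 (n(u, R) = -9 + 6 = -3)
g = 60
√((n(-10, -4) + g)*64 - 283) = √((-3 + 60)*64 - 283) = √(57*64 - 283) = √(3648 - 283) = √3365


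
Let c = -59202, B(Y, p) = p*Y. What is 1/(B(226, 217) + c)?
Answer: -1/10160 ≈ -9.8425e-5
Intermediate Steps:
B(Y, p) = Y*p
1/(B(226, 217) + c) = 1/(226*217 - 59202) = 1/(49042 - 59202) = 1/(-10160) = -1/10160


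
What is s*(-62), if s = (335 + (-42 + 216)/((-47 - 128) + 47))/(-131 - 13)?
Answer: 661943/4608 ≈ 143.65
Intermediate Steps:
s = -21353/9216 (s = (335 + 174/(-175 + 47))/(-144) = (335 + 174/(-128))*(-1/144) = (335 + 174*(-1/128))*(-1/144) = (335 - 87/64)*(-1/144) = (21353/64)*(-1/144) = -21353/9216 ≈ -2.3169)
s*(-62) = -21353/9216*(-62) = 661943/4608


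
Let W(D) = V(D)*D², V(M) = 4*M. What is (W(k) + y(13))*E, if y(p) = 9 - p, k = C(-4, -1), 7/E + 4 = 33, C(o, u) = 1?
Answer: 0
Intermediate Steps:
E = 7/29 (E = 7/(-4 + 33) = 7/29 ≈ 0.24138)
k = 1
W(D) = 4*D³ (W(D) = (4*D)*D² = 4*D³)
(W(k) + y(13))*E = (4*1³ + (9 - 1*13))*(7/29) = (4*1 + (9 - 13))*(7/29) = (4 - 4)*(7/29) = 0*(7/29) = 0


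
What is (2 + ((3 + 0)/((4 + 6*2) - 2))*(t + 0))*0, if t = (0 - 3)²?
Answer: 0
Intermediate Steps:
t = 9 (t = (-3)² = 9)
(2 + ((3 + 0)/((4 + 6*2) - 2))*(t + 0))*0 = (2 + ((3 + 0)/((4 + 6*2) - 2))*(9 + 0))*0 = (2 + (3/((4 + 12) - 2))*9)*0 = (2 + (3/(16 - 2))*9)*0 = (2 + (3/14)*9)*0 = (2 + 27/14)*0 = (55/14)*0 = 0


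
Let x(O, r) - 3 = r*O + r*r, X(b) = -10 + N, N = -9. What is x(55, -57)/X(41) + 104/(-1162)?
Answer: -68965/11039 ≈ -6.2474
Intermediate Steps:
X(b) = -19 (X(b) = -10 - 9 = -19)
x(O, r) = 3 + r² + O*r (x(O, r) = 3 + (r*O + r*r) = 3 + (O*r + r²) = 3 + (r² + O*r) = 3 + r² + O*r)
x(55, -57)/X(41) + 104/(-1162) = (3 + (-57)² + 55*(-57))/(-19) + 104/(-1162) = (3 + 3249 - 3135)*(-1/19) + 104*(-1/1162) = 117*(-1/19) - 52/581 = -117/19 - 52/581 = -68965/11039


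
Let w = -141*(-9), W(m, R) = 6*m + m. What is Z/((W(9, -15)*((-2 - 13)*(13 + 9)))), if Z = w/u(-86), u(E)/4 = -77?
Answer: 47/237160 ≈ 0.00019818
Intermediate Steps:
u(E) = -308 (u(E) = 4*(-77) = -308)
W(m, R) = 7*m
w = 1269
Z = -1269/308 (Z = 1269/(-308) = 1269*(-1/308) = -1269/308 ≈ -4.1201)
Z/((W(9, -15)*((-2 - 13)*(13 + 9)))) = -1269*1/(63*(-2 - 13)*(13 + 9))/308 = -1269/(308*(63*(-15*22))) = -1269/(308*(63*(-330))) = -1269/308/(-20790) = -1269/308*(-1/20790) = 47/237160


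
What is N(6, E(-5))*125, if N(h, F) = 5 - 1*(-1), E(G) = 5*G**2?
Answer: 750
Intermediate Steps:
N(h, F) = 6 (N(h, F) = 5 + 1 = 6)
N(6, E(-5))*125 = 6*125 = 750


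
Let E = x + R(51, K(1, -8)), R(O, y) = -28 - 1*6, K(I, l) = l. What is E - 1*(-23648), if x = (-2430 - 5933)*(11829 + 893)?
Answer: -106370472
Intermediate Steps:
R(O, y) = -34 (R(O, y) = -28 - 6 = -34)
x = -106394086 (x = -8363*12722 = -106394086)
E = -106394120 (E = -106394086 - 34 = -106394120)
E - 1*(-23648) = -106394120 - 1*(-23648) = -106394120 + 23648 = -106370472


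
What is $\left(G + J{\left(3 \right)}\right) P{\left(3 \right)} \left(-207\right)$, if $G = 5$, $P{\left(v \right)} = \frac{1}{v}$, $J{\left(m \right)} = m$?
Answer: $-552$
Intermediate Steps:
$\left(G + J{\left(3 \right)}\right) P{\left(3 \right)} \left(-207\right) = \frac{5 + 3}{3} \left(-207\right) = 8 \cdot \frac{1}{3} \left(-207\right) = \frac{8}{3} \left(-207\right) = -552$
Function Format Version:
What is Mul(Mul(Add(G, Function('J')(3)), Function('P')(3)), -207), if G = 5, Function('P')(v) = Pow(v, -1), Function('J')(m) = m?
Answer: -552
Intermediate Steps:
Mul(Mul(Add(G, Function('J')(3)), Function('P')(3)), -207) = Mul(Mul(Add(5, 3), Pow(3, -1)), -207) = Mul(Mul(8, Rational(1, 3)), -207) = Mul(Rational(8, 3), -207) = -552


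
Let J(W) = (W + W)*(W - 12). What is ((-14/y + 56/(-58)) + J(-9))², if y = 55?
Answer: 361157729296/2544025 ≈ 1.4196e+5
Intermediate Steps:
J(W) = 2*W*(-12 + W) (J(W) = (2*W)*(-12 + W) = 2*W*(-12 + W))
((-14/y + 56/(-58)) + J(-9))² = ((-14/55 + 56/(-58)) + 2*(-9)*(-12 - 9))² = ((-14*1/55 + 56*(-1/58)) + 2*(-9)*(-21))² = ((-14/55 - 28/29) + 378)² = (-1946/1595 + 378)² = (600964/1595)² = 361157729296/2544025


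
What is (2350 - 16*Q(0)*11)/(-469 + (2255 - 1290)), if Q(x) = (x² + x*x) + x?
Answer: 1175/248 ≈ 4.7379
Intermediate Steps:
Q(x) = x + 2*x² (Q(x) = (x² + x²) + x = 2*x² + x = x + 2*x²)
(2350 - 16*Q(0)*11)/(-469 + (2255 - 1290)) = (2350 - 0*(1 + 2*0)*11)/(-469 + (2255 - 1290)) = (2350 - 0*(1 + 0)*11)/(-469 + 965) = (2350 - 0*11)/496 = (2350 - 16*0*11)*(1/496) = (2350 + 0*11)*(1/496) = (2350 + 0)*(1/496) = 2350*(1/496) = 1175/248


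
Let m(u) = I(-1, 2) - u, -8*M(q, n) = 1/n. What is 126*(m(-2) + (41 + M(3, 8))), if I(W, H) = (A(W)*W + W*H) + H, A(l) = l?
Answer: 177345/32 ≈ 5542.0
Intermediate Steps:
I(W, H) = H + W² + H*W (I(W, H) = (W*W + W*H) + H = (W² + H*W) + H = H + W² + H*W)
M(q, n) = -1/(8*n)
m(u) = 1 - u (m(u) = (2 + (-1)² + 2*(-1)) - u = (2 + 1 - 2) - u = 1 - u)
126*(m(-2) + (41 + M(3, 8))) = 126*((1 - 1*(-2)) + (41 - ⅛/8)) = 126*((1 + 2) + (41 - ⅛*⅛)) = 126*(3 + (41 - 1/64)) = 126*(3 + 2623/64) = 126*(2815/64) = 177345/32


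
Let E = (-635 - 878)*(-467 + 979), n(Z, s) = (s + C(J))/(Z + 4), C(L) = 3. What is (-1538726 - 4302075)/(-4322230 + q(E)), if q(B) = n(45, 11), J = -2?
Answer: 40885607/30255608 ≈ 1.3513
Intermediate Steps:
n(Z, s) = (3 + s)/(4 + Z) (n(Z, s) = (s + 3)/(Z + 4) = (3 + s)/(4 + Z))
E = -774656 (E = -1513*512 = -774656)
q(B) = 2/7 (q(B) = (3 + 11)/(4 + 45) = 14/49 = (1/49)*14 = 2/7)
(-1538726 - 4302075)/(-4322230 + q(E)) = (-1538726 - 4302075)/(-4322230 + 2/7) = -5840801/(-30255608/7) = -5840801*(-7/30255608) = 40885607/30255608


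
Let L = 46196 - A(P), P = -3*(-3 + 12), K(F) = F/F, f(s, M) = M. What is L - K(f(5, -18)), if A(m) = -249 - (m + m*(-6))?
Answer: 46579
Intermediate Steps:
K(F) = 1
P = -27 (P = -3*9 = -27)
A(m) = -249 + 5*m (A(m) = -249 - (m - 6*m) = -249 - (-5)*m = -249 + 5*m)
L = 46580 (L = 46196 - (-249 + 5*(-27)) = 46196 - (-249 - 135) = 46196 - 1*(-384) = 46196 + 384 = 46580)
L - K(f(5, -18)) = 46580 - 1*1 = 46580 - 1 = 46579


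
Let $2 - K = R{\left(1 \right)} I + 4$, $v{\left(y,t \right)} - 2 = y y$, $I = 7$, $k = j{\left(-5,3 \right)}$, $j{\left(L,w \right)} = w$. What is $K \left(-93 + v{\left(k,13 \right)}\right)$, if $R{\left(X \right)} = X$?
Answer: $738$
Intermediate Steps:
$k = 3$
$v{\left(y,t \right)} = 2 + y^{2}$ ($v{\left(y,t \right)} = 2 + y y = 2 + y^{2}$)
$K = -9$ ($K = 2 - \left(1 \cdot 7 + 4\right) = 2 - \left(7 + 4\right) = 2 - 11 = -9$)
$K \left(-93 + v{\left(k,13 \right)}\right) = - 9 \left(-93 + \left(2 + 3^{2}\right)\right) = - 9 \left(-93 + \left(2 + 9\right)\right) = - 9 \left(-93 + 11\right) = \left(-9\right) \left(-82\right) = 738$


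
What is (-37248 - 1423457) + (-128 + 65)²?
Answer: -1456736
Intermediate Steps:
(-37248 - 1423457) + (-128 + 65)² = -1460705 + (-63)² = -1460705 + 3969 = -1456736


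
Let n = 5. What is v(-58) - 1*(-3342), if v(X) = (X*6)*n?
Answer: 1602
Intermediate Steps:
v(X) = 30*X (v(X) = (X*6)*5 = (6*X)*5 = 30*X)
v(-58) - 1*(-3342) = 30*(-58) - 1*(-3342) = -1740 + 3342 = 1602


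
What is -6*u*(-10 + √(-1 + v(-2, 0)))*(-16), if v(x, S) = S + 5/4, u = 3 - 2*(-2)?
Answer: -6384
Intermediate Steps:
u = 7 (u = 3 + 4 = 7)
v(x, S) = 5/4 + S (v(x, S) = S + 5*(¼) = S + 5/4 = 5/4 + S)
-6*u*(-10 + √(-1 + v(-2, 0)))*(-16) = -42*(-10 + √(-1 + (5/4 + 0)))*(-16) = -42*(-10 + √(-1 + 5/4))*(-16) = -42*(-10 + √(¼))*(-16) = -42*(-10 + ½)*(-16) = -42*(-19)/2*(-16) = -6*(-133/2)*(-16) = 399*(-16) = -6384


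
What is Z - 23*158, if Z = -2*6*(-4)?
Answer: -3586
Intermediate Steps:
Z = 48 (Z = -12*(-4) = 48)
Z - 23*158 = 48 - 23*158 = 48 - 3634 = -3586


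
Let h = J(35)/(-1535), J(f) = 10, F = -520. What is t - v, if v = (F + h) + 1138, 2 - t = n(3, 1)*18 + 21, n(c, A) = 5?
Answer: -223187/307 ≈ -726.99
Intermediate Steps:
t = -109 (t = 2 - (5*18 + 21) = 2 - (90 + 21) = 2 - 1*111 = 2 - 111 = -109)
h = -2/307 (h = 10/(-1535) = 10*(-1/1535) = -2/307 ≈ -0.0065147)
v = 189724/307 (v = (-520 - 2/307) + 1138 = -159642/307 + 1138 = 189724/307 ≈ 617.99)
t - v = -109 - 1*189724/307 = -109 - 189724/307 = -223187/307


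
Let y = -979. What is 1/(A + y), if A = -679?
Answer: -1/1658 ≈ -0.00060314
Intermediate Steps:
1/(A + y) = 1/(-679 - 979) = 1/(-1658) = -1/1658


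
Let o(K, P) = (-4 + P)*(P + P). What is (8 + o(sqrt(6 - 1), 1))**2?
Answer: 4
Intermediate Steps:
o(K, P) = 2*P*(-4 + P) (o(K, P) = (-4 + P)*(2*P) = 2*P*(-4 + P))
(8 + o(sqrt(6 - 1), 1))**2 = (8 + 2*1*(-4 + 1))**2 = (8 + 2*1*(-3))**2 = (8 - 6)**2 = 2**2 = 4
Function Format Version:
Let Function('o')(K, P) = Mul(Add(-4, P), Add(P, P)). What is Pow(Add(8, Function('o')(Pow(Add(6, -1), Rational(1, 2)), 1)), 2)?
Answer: 4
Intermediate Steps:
Function('o')(K, P) = Mul(2, P, Add(-4, P)) (Function('o')(K, P) = Mul(Add(-4, P), Mul(2, P)) = Mul(2, P, Add(-4, P)))
Pow(Add(8, Function('o')(Pow(Add(6, -1), Rational(1, 2)), 1)), 2) = Pow(Add(8, Mul(2, 1, Add(-4, 1))), 2) = Pow(Add(8, Mul(2, 1, -3)), 2) = Pow(Add(8, -6), 2) = Pow(2, 2) = 4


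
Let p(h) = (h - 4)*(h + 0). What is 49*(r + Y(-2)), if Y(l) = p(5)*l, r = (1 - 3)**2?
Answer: -294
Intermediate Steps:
p(h) = h*(-4 + h) (p(h) = (-4 + h)*h = h*(-4 + h))
r = 4 (r = (-2)**2 = 4)
Y(l) = 5*l (Y(l) = (5*(-4 + 5))*l = (5*1)*l = 5*l)
49*(r + Y(-2)) = 49*(4 + 5*(-2)) = 49*(4 - 10) = 49*(-6) = -294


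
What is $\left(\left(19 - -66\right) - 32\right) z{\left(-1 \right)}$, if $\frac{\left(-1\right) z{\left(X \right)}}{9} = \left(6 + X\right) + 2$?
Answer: $-3339$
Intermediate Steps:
$z{\left(X \right)} = -72 - 9 X$ ($z{\left(X \right)} = - 9 \left(\left(6 + X\right) + 2\right) = - 9 \left(8 + X\right) = -72 - 9 X$)
$\left(\left(19 - -66\right) - 32\right) z{\left(-1 \right)} = \left(\left(19 - -66\right) - 32\right) \left(-72 - -9\right) = \left(\left(19 + 66\right) - 32\right) \left(-72 + 9\right) = \left(85 - 32\right) \left(-63\right) = 53 \left(-63\right) = -3339$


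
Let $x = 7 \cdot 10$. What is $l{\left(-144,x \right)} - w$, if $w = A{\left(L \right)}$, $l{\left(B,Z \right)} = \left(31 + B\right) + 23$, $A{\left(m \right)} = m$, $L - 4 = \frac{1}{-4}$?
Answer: $- \frac{375}{4} \approx -93.75$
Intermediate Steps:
$L = \frac{15}{4}$ ($L = 4 + \frac{1}{-4} = 4 - \frac{1}{4} = \frac{15}{4} \approx 3.75$)
$x = 70$
$l{\left(B,Z \right)} = 54 + B$
$w = \frac{15}{4} \approx 3.75$
$l{\left(-144,x \right)} - w = \left(54 - 144\right) - \frac{15}{4} = -90 - \frac{15}{4} = - \frac{375}{4}$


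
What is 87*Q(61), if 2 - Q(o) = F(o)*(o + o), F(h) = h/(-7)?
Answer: 648672/7 ≈ 92667.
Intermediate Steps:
F(h) = -h/7 (F(h) = h*(-⅐) = -h/7)
Q(o) = 2 + 2*o²/7 (Q(o) = 2 - (-o/7)*(o + o) = 2 - (-o/7)*2*o = 2 - (-2)*o²/7 = 2 + 2*o²/7)
87*Q(61) = 87*(2 + (2/7)*61²) = 87*(2 + (2/7)*3721) = 87*(2 + 7442/7) = 87*(7456/7) = 648672/7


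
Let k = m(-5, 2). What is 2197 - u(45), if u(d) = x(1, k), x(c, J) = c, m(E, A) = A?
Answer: 2196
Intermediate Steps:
k = 2
u(d) = 1
2197 - u(45) = 2197 - 1*1 = 2197 - 1 = 2196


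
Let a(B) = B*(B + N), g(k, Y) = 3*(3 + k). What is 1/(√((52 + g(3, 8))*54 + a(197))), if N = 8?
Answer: √365/4015 ≈ 0.0047584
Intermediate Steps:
g(k, Y) = 9 + 3*k
a(B) = B*(8 + B) (a(B) = B*(B + 8) = B*(8 + B))
1/(√((52 + g(3, 8))*54 + a(197))) = 1/(√((52 + (9 + 3*3))*54 + 197*(8 + 197))) = 1/(√((52 + (9 + 9))*54 + 197*205)) = 1/(√((52 + 18)*54 + 40385)) = 1/(√(70*54 + 40385)) = 1/(√(3780 + 40385)) = 1/(√44165) = 1/(11*√365) = √365/4015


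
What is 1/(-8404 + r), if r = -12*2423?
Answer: -1/37480 ≈ -2.6681e-5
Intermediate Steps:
r = -29076
1/(-8404 + r) = 1/(-8404 - 29076) = 1/(-37480) = -1/37480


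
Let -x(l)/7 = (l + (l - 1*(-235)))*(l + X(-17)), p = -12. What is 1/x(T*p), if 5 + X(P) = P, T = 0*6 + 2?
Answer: 1/60214 ≈ 1.6607e-5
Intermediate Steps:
T = 2 (T = 0 + 2 = 2)
X(P) = -5 + P
x(l) = -7*(-22 + l)*(235 + 2*l) (x(l) = -7*(l + (l - 1*(-235)))*(l + (-5 - 17)) = -7*(l + (l + 235))*(l - 22) = -7*(l + (235 + l))*(-22 + l) = -7*(235 + 2*l)*(-22 + l) = -7*(-22 + l)*(235 + 2*l))
1/x(T*p) = 1/(36190 - 2674*(-12) - 14*(2*(-12))**2) = 1/(36190 - 1337*(-24) - 14*(-24)**2) = 1/(36190 + 32088 - 14*576) = 1/(36190 + 32088 - 8064) = 1/60214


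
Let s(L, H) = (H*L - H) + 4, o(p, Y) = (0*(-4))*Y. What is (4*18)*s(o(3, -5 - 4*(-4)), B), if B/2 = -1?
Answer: 432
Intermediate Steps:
B = -2 (B = 2*(-1) = -2)
o(p, Y) = 0 (o(p, Y) = 0*Y = 0)
s(L, H) = 4 - H + H*L (s(L, H) = (-H + H*L) + 4 = 4 - H + H*L)
(4*18)*s(o(3, -5 - 4*(-4)), B) = (4*18)*(4 - 1*(-2) - 2*0) = 72*(4 + 2 + 0) = 72*6 = 432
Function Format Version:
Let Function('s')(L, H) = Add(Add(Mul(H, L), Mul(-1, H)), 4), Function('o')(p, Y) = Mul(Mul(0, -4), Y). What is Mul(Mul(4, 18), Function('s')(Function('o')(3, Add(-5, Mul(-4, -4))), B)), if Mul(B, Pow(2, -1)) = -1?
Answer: 432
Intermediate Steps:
B = -2 (B = Mul(2, -1) = -2)
Function('o')(p, Y) = 0 (Function('o')(p, Y) = Mul(0, Y) = 0)
Function('s')(L, H) = Add(4, Mul(-1, H), Mul(H, L)) (Function('s')(L, H) = Add(Add(Mul(-1, H), Mul(H, L)), 4) = Add(4, Mul(-1, H), Mul(H, L)))
Mul(Mul(4, 18), Function('s')(Function('o')(3, Add(-5, Mul(-4, -4))), B)) = Mul(Mul(4, 18), Add(4, Mul(-1, -2), Mul(-2, 0))) = Mul(72, Add(4, 2, 0)) = Mul(72, 6) = 432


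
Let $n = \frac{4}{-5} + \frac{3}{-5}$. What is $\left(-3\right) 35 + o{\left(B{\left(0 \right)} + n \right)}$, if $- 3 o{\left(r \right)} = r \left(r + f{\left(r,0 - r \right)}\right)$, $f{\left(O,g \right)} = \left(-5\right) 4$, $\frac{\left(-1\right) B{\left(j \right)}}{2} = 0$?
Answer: $- \frac{8624}{75} \approx -114.99$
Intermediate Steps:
$B{\left(j \right)} = 0$ ($B{\left(j \right)} = \left(-2\right) 0 = 0$)
$n = - \frac{7}{5}$ ($n = 4 \left(- \frac{1}{5}\right) + 3 \left(- \frac{1}{5}\right) = - \frac{4}{5} - \frac{3}{5} = - \frac{7}{5} \approx -1.4$)
$f{\left(O,g \right)} = -20$
$o{\left(r \right)} = - \frac{r \left(-20 + r\right)}{3}$ ($o{\left(r \right)} = - \frac{r \left(r - 20\right)}{3} = - \frac{r \left(-20 + r\right)}{3}$)
$\left(-3\right) 35 + o{\left(B{\left(0 \right)} + n \right)} = \left(-3\right) 35 + \frac{\left(0 - \frac{7}{5}\right) \left(20 - \left(0 - \frac{7}{5}\right)\right)}{3} = -105 + \frac{1}{3} \left(- \frac{7}{5}\right) \left(20 - - \frac{7}{5}\right) = -105 + \frac{1}{3} \left(- \frac{7}{5}\right) \left(20 + \frac{7}{5}\right) = -105 + \frac{1}{3} \left(- \frac{7}{5}\right) \frac{107}{5} = -105 - \frac{749}{75} = - \frac{8624}{75}$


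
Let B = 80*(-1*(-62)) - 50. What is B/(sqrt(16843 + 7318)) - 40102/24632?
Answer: -20051/12316 + 4910*sqrt(24161)/24161 ≈ 29.960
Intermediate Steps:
B = 4910 (B = 80*62 - 50 = 4960 - 50 = 4910)
B/(sqrt(16843 + 7318)) - 40102/24632 = 4910/(sqrt(16843 + 7318)) - 40102/24632 = 4910/(sqrt(24161)) - 40102*1/24632 = 4910*(sqrt(24161)/24161) - 20051/12316 = 4910*sqrt(24161)/24161 - 20051/12316 = -20051/12316 + 4910*sqrt(24161)/24161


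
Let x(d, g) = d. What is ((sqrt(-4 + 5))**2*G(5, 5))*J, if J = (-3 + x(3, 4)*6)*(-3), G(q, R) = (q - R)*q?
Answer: 0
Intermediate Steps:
G(q, R) = q*(q - R)
J = -45 (J = (-3 + 3*6)*(-3) = (-3 + 18)*(-3) = 15*(-3) = -45)
((sqrt(-4 + 5))**2*G(5, 5))*J = ((sqrt(-4 + 5))**2*(5*(5 - 1*5)))*(-45) = ((sqrt(1))**2*(5*(5 - 5)))*(-45) = (1**2*(5*0))*(-45) = (1*0)*(-45) = 0*(-45) = 0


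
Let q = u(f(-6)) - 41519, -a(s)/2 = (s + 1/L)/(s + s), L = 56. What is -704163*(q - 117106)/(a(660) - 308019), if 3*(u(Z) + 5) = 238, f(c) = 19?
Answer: -4126418163880320/11384419201 ≈ -3.6246e+5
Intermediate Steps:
u(Z) = 223/3 (u(Z) = -5 + (⅓)*238 = -5 + 238/3 = 223/3)
a(s) = -(1/56 + s)/s (a(s) = -2*(s + 1/56)/(s + s) = -2*(s + 1/56)/(2*s) = -2*(1/56 + s)*1/(2*s) = -(1/56 + s)/s)
q = -124334/3 (q = 223/3 - 41519 = -124334/3 ≈ -41445.)
-704163*(q - 117106)/(a(660) - 308019) = -704163*(-124334/3 - 117106)/((-1/56 - 1*660)/660 - 308019) = -704163*(-475652/(3*((-1/56 - 660)/660 - 308019))) = -704163*(-475652/(3*((1/660)*(-36961/56) - 308019))) = -704163*(-475652/(3*(-36961/36960 - 308019))) = -704163/((-11384419201/36960*(-3/475652))) = -704163/11384419201/5860032640 = -704163*5860032640/11384419201 = -4126418163880320/11384419201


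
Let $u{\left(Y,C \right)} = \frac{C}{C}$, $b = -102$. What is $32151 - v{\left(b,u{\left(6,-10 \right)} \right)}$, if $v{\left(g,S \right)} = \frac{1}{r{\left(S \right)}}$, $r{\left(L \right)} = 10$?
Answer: $\frac{321509}{10} \approx 32151.0$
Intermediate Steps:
$u{\left(Y,C \right)} = 1$
$v{\left(g,S \right)} = \frac{1}{10}$
$32151 - v{\left(b,u{\left(6,-10 \right)} \right)} = 32151 - \frac{1}{10} = \frac{321509}{10}$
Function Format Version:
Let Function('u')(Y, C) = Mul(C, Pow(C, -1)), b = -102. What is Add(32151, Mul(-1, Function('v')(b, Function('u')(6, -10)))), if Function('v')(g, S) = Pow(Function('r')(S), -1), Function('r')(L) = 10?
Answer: Rational(321509, 10) ≈ 32151.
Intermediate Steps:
Function('u')(Y, C) = 1
Function('v')(g, S) = Rational(1, 10) (Function('v')(g, S) = Pow(10, -1) = Rational(1, 10))
Add(32151, Mul(-1, Function('v')(b, Function('u')(6, -10)))) = Add(32151, Mul(-1, Rational(1, 10))) = Add(32151, Rational(-1, 10)) = Rational(321509, 10)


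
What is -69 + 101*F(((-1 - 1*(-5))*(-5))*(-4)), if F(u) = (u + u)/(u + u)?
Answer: 32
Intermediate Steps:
F(u) = 1 (F(u) = (2*u)/((2*u)) = (2*u)*(1/(2*u)) = 1)
-69 + 101*F(((-1 - 1*(-5))*(-5))*(-4)) = -69 + 101*1 = -69 + 101 = 32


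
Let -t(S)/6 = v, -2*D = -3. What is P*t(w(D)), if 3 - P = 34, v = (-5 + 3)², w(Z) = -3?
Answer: 744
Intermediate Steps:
D = 3/2 (D = -½*(-3) = 3/2 ≈ 1.5000)
v = 4 (v = (-2)² = 4)
t(S) = -24 (t(S) = -6*4 = -24)
P = -31 (P = 3 - 1*34 = 3 - 34 = -31)
P*t(w(D)) = -31*(-24) = 744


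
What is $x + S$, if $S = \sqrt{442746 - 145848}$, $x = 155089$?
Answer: $155089 + \sqrt{296898} \approx 1.5563 \cdot 10^{5}$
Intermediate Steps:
$S = \sqrt{296898} \approx 544.88$
$x + S = 155089 + \sqrt{296898}$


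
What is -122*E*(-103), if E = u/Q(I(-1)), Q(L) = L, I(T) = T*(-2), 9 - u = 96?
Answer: -546621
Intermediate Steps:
u = -87 (u = 9 - 1*96 = 9 - 96 = -87)
I(T) = -2*T
E = -87/2 (E = -87/((-2*(-1))) = -87/2 ≈ -43.500)
-122*E*(-103) = -122*(-87/2)*(-103) = 5307*(-103) = -546621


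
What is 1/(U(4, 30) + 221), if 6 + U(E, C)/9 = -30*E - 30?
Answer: -1/1183 ≈ -0.00084531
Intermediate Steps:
U(E, C) = -324 - 270*E (U(E, C) = -54 + 9*(-30*E - 30) = -54 + 9*(-30 - 30*E) = -54 + (-270 - 270*E) = -324 - 270*E)
1/(U(4, 30) + 221) = 1/((-324 - 270*4) + 221) = 1/((-324 - 1080) + 221) = 1/(-1404 + 221) = 1/(-1183) = -1/1183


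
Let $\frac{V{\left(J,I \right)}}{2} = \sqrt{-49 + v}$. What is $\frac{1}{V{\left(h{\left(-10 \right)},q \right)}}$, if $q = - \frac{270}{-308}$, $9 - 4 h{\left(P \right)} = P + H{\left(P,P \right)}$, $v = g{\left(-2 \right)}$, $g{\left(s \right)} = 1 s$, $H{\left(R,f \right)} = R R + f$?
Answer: $- \frac{i \sqrt{51}}{102} \approx - 0.070014 i$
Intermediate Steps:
$H{\left(R,f \right)} = f + R^{2}$ ($H{\left(R,f \right)} = R^{2} + f = f + R^{2}$)
$g{\left(s \right)} = s$
$v = -2$
$h{\left(P \right)} = \frac{9}{4} - \frac{P}{2} - \frac{P^{2}}{4}$ ($h{\left(P \right)} = \frac{9}{4} - \frac{P + \left(P + P^{2}\right)}{4} = \frac{9}{4} - \frac{P^{2} + 2 P}{4} = \frac{9}{4} - \left(\frac{P}{2} + \frac{P^{2}}{4}\right) = \frac{9}{4} - \frac{P}{2} - \frac{P^{2}}{4}$)
$q = \frac{135}{154}$ ($q = \left(-270\right) \left(- \frac{1}{308}\right) = \frac{135}{154} \approx 0.87662$)
$V{\left(J,I \right)} = 2 i \sqrt{51}$ ($V{\left(J,I \right)} = 2 \sqrt{-49 - 2} = 2 \sqrt{-51} = 2 i \sqrt{51}$)
$\frac{1}{V{\left(h{\left(-10 \right)},q \right)}} = \frac{1}{2 i \sqrt{51}} = - \frac{i \sqrt{51}}{102}$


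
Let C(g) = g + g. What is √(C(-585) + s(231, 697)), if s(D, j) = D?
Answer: I*√939 ≈ 30.643*I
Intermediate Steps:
C(g) = 2*g
√(C(-585) + s(231, 697)) = √(2*(-585) + 231) = √(-1170 + 231) = √(-939) = I*√939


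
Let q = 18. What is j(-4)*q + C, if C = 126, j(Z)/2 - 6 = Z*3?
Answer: -90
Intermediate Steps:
j(Z) = 12 + 6*Z (j(Z) = 12 + 2*(Z*3) = 12 + 2*(3*Z) = 12 + 6*Z)
j(-4)*q + C = (12 + 6*(-4))*18 + 126 = (12 - 24)*18 + 126 = -12*18 + 126 = -216 + 126 = -90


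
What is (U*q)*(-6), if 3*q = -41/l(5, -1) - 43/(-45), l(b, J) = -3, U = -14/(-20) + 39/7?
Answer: -41266/225 ≈ -183.40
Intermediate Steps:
U = 439/70 (U = -14*(-1/20) + 39*(⅐) = 7/10 + 39/7 = 439/70 ≈ 6.2714)
q = 658/135 (q = (-41/(-3) - 43/(-45))/3 = (-41*(-⅓) - 43*(-1/45))/3 = (41/3 + 43/45)/3 = (⅓)*(658/45) = 658/135 ≈ 4.8741)
(U*q)*(-6) = ((439/70)*(658/135))*(-6) = (20633/675)*(-6) = -41266/225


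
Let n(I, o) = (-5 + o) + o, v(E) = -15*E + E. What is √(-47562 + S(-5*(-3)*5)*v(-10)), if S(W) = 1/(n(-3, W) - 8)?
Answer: I*√892671998/137 ≈ 218.08*I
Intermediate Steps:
v(E) = -14*E
n(I, o) = -5 + 2*o
S(W) = 1/(-13 + 2*W) (S(W) = 1/((-5 + 2*W) - 8) = 1/(-13 + 2*W))
√(-47562 + S(-5*(-3)*5)*v(-10)) = √(-47562 + (-14*(-10))/(-13 + 2*(-5*(-3)*5))) = √(-47562 + 140/(-13 + 2*(15*5))) = √(-47562 + 140/(-13 + 2*75)) = √(-47562 + 140/(-13 + 150)) = √(-47562 + 140/137) = √(-6515854/137) = I*√892671998/137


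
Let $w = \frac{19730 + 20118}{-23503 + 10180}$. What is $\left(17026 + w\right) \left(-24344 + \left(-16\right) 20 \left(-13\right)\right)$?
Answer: $- \frac{1525893916400}{4441} \approx -3.4359 \cdot 10^{8}$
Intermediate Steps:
$w = - \frac{39848}{13323}$ ($w = \frac{39848}{-13323} = 39848 \left(- \frac{1}{13323}\right) = - \frac{39848}{13323} \approx -2.9909$)
$\left(17026 + w\right) \left(-24344 + \left(-16\right) 20 \left(-13\right)\right) = \left(17026 - \frac{39848}{13323}\right) \left(-24344 + \left(-16\right) 20 \left(-13\right)\right) = \frac{226797550 \left(-24344 - -4160\right)}{13323} = \frac{226797550 \left(-24344 + 4160\right)}{13323} = \frac{226797550}{13323} \left(-20184\right) = - \frac{1525893916400}{4441}$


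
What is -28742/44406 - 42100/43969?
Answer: -1566624799/976243707 ≈ -1.6047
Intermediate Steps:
-28742/44406 - 42100/43969 = -28742*1/44406 - 42100*1/43969 = -14371/22203 - 42100/43969 = -1566624799/976243707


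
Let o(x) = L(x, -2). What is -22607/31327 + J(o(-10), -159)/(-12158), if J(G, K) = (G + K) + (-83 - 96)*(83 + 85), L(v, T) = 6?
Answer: 672002669/380873666 ≈ 1.7644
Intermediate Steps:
o(x) = 6
J(G, K) = -30072 + G + K (J(G, K) = (G + K) - 179*168 = (G + K) - 30072 = -30072 + G + K)
-22607/31327 + J(o(-10), -159)/(-12158) = -22607/31327 + (-30072 + 6 - 159)/(-12158) = -22607*1/31327 - 30225*(-1/12158) = -22607/31327 + 30225/12158 = 672002669/380873666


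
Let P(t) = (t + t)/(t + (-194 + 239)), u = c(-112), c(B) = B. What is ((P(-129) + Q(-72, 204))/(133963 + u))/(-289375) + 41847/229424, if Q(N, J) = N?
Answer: 174554739444157/956987266746000 ≈ 0.18240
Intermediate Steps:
u = -112
P(t) = 2*t/(45 + t) (P(t) = (2*t)/(t + 45) = (2*t)/(45 + t) = 2*t/(45 + t))
((P(-129) + Q(-72, 204))/(133963 + u))/(-289375) + 41847/229424 = ((2*(-129)/(45 - 129) - 72)/(133963 - 112))/(-289375) + 41847/229424 = ((2*(-129)/(-84) - 72)/133851)*(-1/289375) + 41847*(1/229424) = ((2*(-129)*(-1/84) - 72)*(1/133851))*(-1/289375) + 3219/17648 = ((43/14 - 72)*(1/133851))*(-1/289375) + 3219/17648 = -965/14*1/133851*(-1/289375) + 3219/17648 = -965/1873914*(-1/289375) + 3219/17648 = 193/108452772750 + 3219/17648 = 174554739444157/956987266746000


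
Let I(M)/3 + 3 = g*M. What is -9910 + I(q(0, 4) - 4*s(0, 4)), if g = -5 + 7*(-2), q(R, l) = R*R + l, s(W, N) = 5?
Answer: -9007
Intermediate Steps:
q(R, l) = l + R**2 (q(R, l) = R**2 + l = l + R**2)
g = -19 (g = -5 - 14 = -19)
I(M) = -9 - 57*M (I(M) = -9 + 3*(-19*M) = -9 - 57*M)
-9910 + I(q(0, 4) - 4*s(0, 4)) = -9910 + (-9 - 57*((4 + 0**2) - 4*5)) = -9910 + (-9 - 57*((4 + 0) - 20)) = -9910 + (-9 - 57*(4 - 20)) = -9910 + (-9 - 57*(-16)) = -9910 + (-9 + 912) = -9910 + 903 = -9007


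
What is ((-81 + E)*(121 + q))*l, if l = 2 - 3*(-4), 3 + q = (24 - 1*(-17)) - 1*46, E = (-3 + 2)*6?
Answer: -137634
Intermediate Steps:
E = -6 (E = -1*6 = -6)
q = -8 (q = -3 + ((24 - 1*(-17)) - 1*46) = -3 + ((24 + 17) - 46) = -3 + (41 - 46) = -3 - 5 = -8)
l = 14 (l = 2 + 12 = 14)
((-81 + E)*(121 + q))*l = ((-81 - 6)*(121 - 8))*14 = -87*113*14 = -9831*14 = -137634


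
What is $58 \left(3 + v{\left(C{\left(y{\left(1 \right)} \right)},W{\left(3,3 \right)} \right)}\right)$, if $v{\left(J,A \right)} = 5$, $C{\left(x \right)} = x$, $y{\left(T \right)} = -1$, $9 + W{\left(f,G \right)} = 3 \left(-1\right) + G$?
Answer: $464$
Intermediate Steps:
$W{\left(f,G \right)} = -12 + G$ ($W{\left(f,G \right)} = -9 + \left(3 \left(-1\right) + G\right) = -9 + \left(-3 + G\right) = -12 + G$)
$58 \left(3 + v{\left(C{\left(y{\left(1 \right)} \right)},W{\left(3,3 \right)} \right)}\right) = 58 \left(3 + 5\right) = 58 \cdot 8 = 464$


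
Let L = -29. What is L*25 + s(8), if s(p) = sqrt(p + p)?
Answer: -721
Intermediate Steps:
s(p) = sqrt(2)*sqrt(p) (s(p) = sqrt(2*p) = sqrt(2)*sqrt(p))
L*25 + s(8) = -29*25 + sqrt(2)*sqrt(8) = -725 + sqrt(2)*(2*sqrt(2)) = -725 + 4 = -721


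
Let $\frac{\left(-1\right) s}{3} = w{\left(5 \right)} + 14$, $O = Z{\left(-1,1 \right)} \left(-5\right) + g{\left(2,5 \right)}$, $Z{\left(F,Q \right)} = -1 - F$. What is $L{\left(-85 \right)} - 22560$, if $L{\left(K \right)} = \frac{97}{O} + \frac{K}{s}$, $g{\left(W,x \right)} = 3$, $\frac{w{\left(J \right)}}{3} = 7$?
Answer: $- \frac{157688}{7} \approx -22527.0$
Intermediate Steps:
$w{\left(J \right)} = 21$ ($w{\left(J \right)} = 3 \cdot 7 = 21$)
$O = 3$ ($O = \left(-1 - -1\right) \left(-5\right) + 3 = \left(-1 + 1\right) \left(-5\right) + 3 = 0 \left(-5\right) + 3 = 0 + 3 = 3$)
$s = -105$ ($s = - 3 \left(21 + 14\right) = \left(-3\right) 35 = -105$)
$L{\left(K \right)} = \frac{97}{3} - \frac{K}{105}$ ($L{\left(K \right)} = \frac{97}{3} + \frac{K}{-105} = 97 \cdot \frac{1}{3} + K \left(- \frac{1}{105}\right) = \frac{97}{3} - \frac{K}{105}$)
$L{\left(-85 \right)} - 22560 = \left(\frac{97}{3} - - \frac{17}{21}\right) - 22560 = \left(\frac{97}{3} + \frac{17}{21}\right) - 22560 = \frac{232}{7} - 22560 = - \frac{157688}{7}$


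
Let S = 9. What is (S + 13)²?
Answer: 484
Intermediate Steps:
(S + 13)² = (9 + 13)² = 22² = 484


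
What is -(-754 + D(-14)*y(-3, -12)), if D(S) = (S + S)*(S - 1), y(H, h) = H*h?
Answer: -14366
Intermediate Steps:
D(S) = 2*S*(-1 + S) (D(S) = (2*S)*(-1 + S) = 2*S*(-1 + S))
-(-754 + D(-14)*y(-3, -12)) = -(-754 + (2*(-14)*(-1 - 14))*(-3*(-12))) = -(-754 + (2*(-14)*(-15))*36) = -(-754 + 420*36) = -(-754 + 15120) = -1*14366 = -14366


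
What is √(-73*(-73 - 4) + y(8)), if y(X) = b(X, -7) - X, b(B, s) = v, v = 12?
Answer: 75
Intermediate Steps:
b(B, s) = 12
y(X) = 12 - X
√(-73*(-73 - 4) + y(8)) = √(-73*(-73 - 4) + (12 - 1*8)) = √(-73*(-77) + (12 - 8)) = √(5621 + 4) = √5625 = 75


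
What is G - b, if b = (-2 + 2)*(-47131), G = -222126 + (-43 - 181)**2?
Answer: -171950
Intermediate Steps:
G = -171950 (G = -222126 + (-224)**2 = -222126 + 50176 = -171950)
b = 0 (b = 0*(-47131) = 0)
G - b = -171950 - 1*0 = -171950 + 0 = -171950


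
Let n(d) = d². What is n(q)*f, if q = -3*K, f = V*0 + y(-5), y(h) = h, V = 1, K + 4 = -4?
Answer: -2880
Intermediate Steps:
K = -8 (K = -4 - 4 = -8)
f = -5 (f = 1*0 - 5 = 0 - 5 = -5)
q = 24 (q = -3*(-8) = 24)
n(q)*f = 24²*(-5) = 576*(-5) = -2880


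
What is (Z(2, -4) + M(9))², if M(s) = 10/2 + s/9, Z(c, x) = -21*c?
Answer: 1296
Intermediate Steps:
M(s) = 5 + s/9 (M(s) = 10*(½) + s*(⅑) = 5 + s/9)
(Z(2, -4) + M(9))² = (-21*2 + (5 + (⅑)*9))² = (-42 + (5 + 1))² = (-42 + 6)² = (-36)² = 1296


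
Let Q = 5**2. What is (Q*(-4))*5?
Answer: -500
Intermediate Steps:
Q = 25
(Q*(-4))*5 = (25*(-4))*5 = -100*5 = -500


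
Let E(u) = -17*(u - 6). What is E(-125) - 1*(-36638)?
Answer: 38865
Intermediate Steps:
E(u) = 102 - 17*u (E(u) = -17*(-6 + u) = 102 - 17*u)
E(-125) - 1*(-36638) = (102 - 17*(-125)) - 1*(-36638) = (102 + 2125) + 36638 = 2227 + 36638 = 38865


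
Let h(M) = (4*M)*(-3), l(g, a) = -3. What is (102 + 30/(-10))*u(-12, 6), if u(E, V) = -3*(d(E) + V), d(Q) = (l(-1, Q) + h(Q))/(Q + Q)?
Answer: -297/8 ≈ -37.125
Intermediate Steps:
h(M) = -12*M
d(Q) = (-3 - 12*Q)/(2*Q) (d(Q) = (-3 - 12*Q)/(Q + Q) = (-3 - 12*Q)/((2*Q)) = (-3 - 12*Q)*(1/(2*Q)) = (-3 - 12*Q)/(2*Q))
u(E, V) = 18 - 3*V + 9/(2*E) (u(E, V) = -3*((-6 - 3/(2*E)) + V) = -3*(-6 + V - 3/(2*E)) = 18 - 3*V + 9/(2*E))
(102 + 30/(-10))*u(-12, 6) = (102 + 30/(-10))*(18 - 3*6 + (9/2)/(-12)) = (102 + 30*(-⅒))*(18 - 18 + (9/2)*(-1/12)) = (102 - 3)*(18 - 18 - 3/8) = 99*(-3/8) = -297/8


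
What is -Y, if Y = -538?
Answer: 538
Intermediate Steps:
-Y = -1*(-538) = 538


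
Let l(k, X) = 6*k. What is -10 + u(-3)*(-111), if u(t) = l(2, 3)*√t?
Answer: -10 - 1332*I*√3 ≈ -10.0 - 2307.1*I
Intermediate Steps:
u(t) = 12*√t (u(t) = (6*2)*√t = 12*√t)
-10 + u(-3)*(-111) = -10 + (12*√(-3))*(-111) = -10 + (12*(I*√3))*(-111) = -10 + (12*I*√3)*(-111) = -10 - 1332*I*√3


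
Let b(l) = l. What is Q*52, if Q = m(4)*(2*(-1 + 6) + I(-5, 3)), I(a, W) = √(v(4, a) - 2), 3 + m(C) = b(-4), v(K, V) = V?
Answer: -3640 - 364*I*√7 ≈ -3640.0 - 963.05*I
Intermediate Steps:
m(C) = -7 (m(C) = -3 - 4 = -7)
I(a, W) = √(-2 + a) (I(a, W) = √(a - 2) = √(-2 + a))
Q = -70 - 7*I*√7 (Q = -7*(2*(-1 + 6) + √(-2 - 5)) = -7*(2*5 + √(-7)) = -7*(10 + I*√7) = -70 - 7*I*√7 ≈ -70.0 - 18.52*I)
Q*52 = (-70 - 7*I*√7)*52 = -3640 - 364*I*√7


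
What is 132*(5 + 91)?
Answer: 12672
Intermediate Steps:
132*(5 + 91) = 132*96 = 12672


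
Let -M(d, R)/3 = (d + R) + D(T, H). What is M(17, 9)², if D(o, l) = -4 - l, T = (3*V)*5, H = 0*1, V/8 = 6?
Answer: 4356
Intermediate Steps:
V = 48 (V = 8*6 = 48)
H = 0
T = 720 (T = (3*48)*5 = 144*5 = 720)
M(d, R) = 12 - 3*R - 3*d (M(d, R) = -3*((d + R) + (-4 - 1*0)) = -3*((R + d) + (-4 + 0)) = -3*((R + d) - 4) = -3*(-4 + R + d) = 12 - 3*R - 3*d)
M(17, 9)² = (12 - 3*9 - 3*17)² = (12 - 27 - 51)² = (-66)² = 4356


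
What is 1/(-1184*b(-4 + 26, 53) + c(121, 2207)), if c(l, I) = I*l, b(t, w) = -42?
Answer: 1/316775 ≈ 3.1568e-6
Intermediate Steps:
1/(-1184*b(-4 + 26, 53) + c(121, 2207)) = 1/(-1184*(-42) + 2207*121) = 1/(49728 + 267047) = 1/316775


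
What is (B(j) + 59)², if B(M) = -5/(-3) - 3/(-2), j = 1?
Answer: 139129/36 ≈ 3864.7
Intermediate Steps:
B(M) = 19/6 (B(M) = -5*(-⅓) - 3*(-½) = 5/3 + 3/2 = 19/6)
(B(j) + 59)² = (19/6 + 59)² = (373/6)² = 139129/36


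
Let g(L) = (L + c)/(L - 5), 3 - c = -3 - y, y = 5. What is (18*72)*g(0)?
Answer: -14256/5 ≈ -2851.2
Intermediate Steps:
c = 11 (c = 3 - (-3 - 1*5) = 3 - (-3 - 5) = 3 - 1*(-8) = 3 + 8 = 11)
g(L) = (11 + L)/(-5 + L) (g(L) = (L + 11)/(L - 5) = (11 + L)/(-5 + L))
(18*72)*g(0) = (18*72)*((11 + 0)/(-5 + 0)) = 1296*(11/(-5)) = 1296*(-⅕*11) = 1296*(-11/5) = -14256/5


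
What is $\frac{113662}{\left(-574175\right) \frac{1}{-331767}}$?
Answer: $\frac{11493234}{175} \approx 65676.0$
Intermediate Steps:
$\frac{113662}{\left(-574175\right) \frac{1}{-331767}} = \frac{113662}{\left(-574175\right) \left(- \frac{1}{331767}\right)} = \frac{113662}{\frac{2975}{1719}} = 113662 \cdot \frac{1719}{2975} = \frac{11493234}{175}$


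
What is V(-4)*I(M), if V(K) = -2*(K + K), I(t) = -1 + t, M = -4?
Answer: -80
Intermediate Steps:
V(K) = -4*K
V(-4)*I(M) = (-4*(-4))*(-1 - 4) = 16*(-5) = -80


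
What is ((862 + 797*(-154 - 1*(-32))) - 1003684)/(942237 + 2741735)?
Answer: -275014/920993 ≈ -0.29861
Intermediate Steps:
((862 + 797*(-154 - 1*(-32))) - 1003684)/(942237 + 2741735) = ((862 + 797*(-154 + 32)) - 1003684)/3683972 = ((862 + 797*(-122)) - 1003684)*(1/3683972) = ((862 - 97234) - 1003684)*(1/3683972) = (-96372 - 1003684)*(1/3683972) = -1100056*1/3683972 = -275014/920993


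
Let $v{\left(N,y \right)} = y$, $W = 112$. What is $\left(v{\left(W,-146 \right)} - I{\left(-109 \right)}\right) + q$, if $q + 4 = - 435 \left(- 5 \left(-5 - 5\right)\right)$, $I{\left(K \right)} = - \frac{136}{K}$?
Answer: $- \frac{2387236}{109} \approx -21901.0$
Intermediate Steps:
$q = -21754$ ($q = -4 - 435 \left(- 5 \left(-5 - 5\right)\right) = -4 - 435 \left(\left(-5\right) \left(-10\right)\right) = -4 - 435 \cdot 50 = -4 - 21750 = -21754$)
$\left(v{\left(W,-146 \right)} - I{\left(-109 \right)}\right) + q = \left(-146 - - \frac{136}{-109}\right) - 21754 = \left(-146 - \left(-136\right) \left(- \frac{1}{109}\right)\right) - 21754 = \left(-146 - \frac{136}{109}\right) - 21754 = - \frac{16050}{109} - 21754 = - \frac{2387236}{109}$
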